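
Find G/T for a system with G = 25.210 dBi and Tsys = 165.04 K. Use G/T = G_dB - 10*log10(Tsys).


G/T = 25.210 - 10*log10(165.04) = 25.210 - 22.17589 = 3.034 dB/K

3.034 dB/K


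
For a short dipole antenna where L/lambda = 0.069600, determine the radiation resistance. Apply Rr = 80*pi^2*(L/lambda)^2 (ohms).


Rr = 80 * pi^2 * (0.069600)^2 = 80 * 9.869604 * 4.844160e-03 = 3.825 ohm

3.825 ohm


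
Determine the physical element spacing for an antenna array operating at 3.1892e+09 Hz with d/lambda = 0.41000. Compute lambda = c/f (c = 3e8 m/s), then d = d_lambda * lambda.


lambda = c / f = 3.0000e+08 / 3.1892e+09 = 0.09406748 m
d = 0.41000 * 0.09406748 = 0.03857 m

0.03857 m


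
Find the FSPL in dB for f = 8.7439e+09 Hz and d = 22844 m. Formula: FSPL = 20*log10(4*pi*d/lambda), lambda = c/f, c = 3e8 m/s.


lambda = c / f = 3.0000e+08 / 8.7439e+09 = 0.03430963 m
FSPL = 20 * log10(4*pi*22844/0.03430963) = 138.5 dB

138.5 dB


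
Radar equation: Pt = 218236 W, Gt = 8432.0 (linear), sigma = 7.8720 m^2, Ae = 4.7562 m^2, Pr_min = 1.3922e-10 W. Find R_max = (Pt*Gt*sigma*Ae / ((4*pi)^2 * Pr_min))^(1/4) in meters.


R^4 = 218236*8432.0*7.8720*4.7562 / ((4*pi)^2 * 1.3922e-10) = 3.133869e+18
R_max = 3.133869e+18^0.25 = 42075 m

42075 m


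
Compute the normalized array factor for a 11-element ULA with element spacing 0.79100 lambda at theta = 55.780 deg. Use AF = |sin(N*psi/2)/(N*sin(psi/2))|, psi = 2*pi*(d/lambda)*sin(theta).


psi = 2*pi*0.79100*sin(55.780 deg) = 4.109615 rad
AF = |sin(11*4.109615/2) / (11*sin(4.109615/2))| = 0.05898

0.05898


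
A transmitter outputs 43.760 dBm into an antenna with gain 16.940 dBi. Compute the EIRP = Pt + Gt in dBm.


EIRP = Pt + Gt = 43.760 + 16.940 = 60.70 dBm

60.70 dBm


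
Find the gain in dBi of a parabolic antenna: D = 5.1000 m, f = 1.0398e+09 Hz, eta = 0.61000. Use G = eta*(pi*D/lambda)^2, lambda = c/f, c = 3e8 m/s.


lambda = c / f = 3.0000e+08 / 1.0398e+09 = 0.2885170 m
G_linear = 0.61000 * (pi * 5.1000 / 0.2885170)^2 = 1881.166
G_dBi = 10 * log10(1881.166) = 32.74 dBi

32.74 dBi


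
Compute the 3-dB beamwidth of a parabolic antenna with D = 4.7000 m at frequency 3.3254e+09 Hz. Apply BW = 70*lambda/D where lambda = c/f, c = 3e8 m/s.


lambda = c / f = 3.0000e+08 / 3.3254e+09 = 0.09021471 m
BW = 70 * 0.09021471 / 4.7000 = 1.344 deg

1.344 deg


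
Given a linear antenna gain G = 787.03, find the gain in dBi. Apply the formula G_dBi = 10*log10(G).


G_dBi = 10 * log10(787.03) = 28.96 dBi

28.96 dBi


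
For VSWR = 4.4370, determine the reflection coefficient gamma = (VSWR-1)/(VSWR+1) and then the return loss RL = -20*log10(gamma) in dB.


gamma = (4.4370 - 1) / (4.4370 + 1) = 0.6321501
RL = -20 * log10(0.6321501) = 3.984 dB

3.984 dB


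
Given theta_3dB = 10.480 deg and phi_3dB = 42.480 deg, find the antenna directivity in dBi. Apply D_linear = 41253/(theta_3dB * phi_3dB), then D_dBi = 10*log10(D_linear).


D_linear = 41253 / (10.480 * 42.480) = 92.66372
D_dBi = 10 * log10(92.66372) = 19.67 dBi

19.67 dBi


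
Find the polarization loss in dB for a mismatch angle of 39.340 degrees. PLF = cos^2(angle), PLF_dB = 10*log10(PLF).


PLF_linear = cos^2(39.340 deg) = 0.5981442
PLF_dB = 10 * log10(0.5981442) = -2.232 dB

-2.232 dB


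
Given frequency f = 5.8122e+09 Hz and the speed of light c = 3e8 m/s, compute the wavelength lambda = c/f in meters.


lambda = c / f = 3.0000e+08 / 5.8122e+09 = 0.05162 m

0.05162 m


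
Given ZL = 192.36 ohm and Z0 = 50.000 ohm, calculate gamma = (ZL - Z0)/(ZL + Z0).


gamma = (192.36 - 50.000) / (192.36 + 50.000) = 0.5874

0.5874


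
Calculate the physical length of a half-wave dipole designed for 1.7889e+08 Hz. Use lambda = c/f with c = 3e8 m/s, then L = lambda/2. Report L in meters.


lambda = c / f = 3.0000e+08 / 1.7889e+08 = 1.677008 m
L = lambda / 2 = 1.677008 / 2 = 0.8385 m

0.8385 m


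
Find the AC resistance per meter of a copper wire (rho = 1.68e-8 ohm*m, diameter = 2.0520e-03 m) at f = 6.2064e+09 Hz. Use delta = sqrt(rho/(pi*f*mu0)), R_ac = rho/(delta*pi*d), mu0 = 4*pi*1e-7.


delta = sqrt(1.68e-8 / (pi * 6.2064e+09 * 4*pi*1e-7)) = 8.280468e-07 m
R_ac = 1.68e-8 / (8.280468e-07 * pi * 2.0520e-03) = 3.147 ohm/m

3.147 ohm/m


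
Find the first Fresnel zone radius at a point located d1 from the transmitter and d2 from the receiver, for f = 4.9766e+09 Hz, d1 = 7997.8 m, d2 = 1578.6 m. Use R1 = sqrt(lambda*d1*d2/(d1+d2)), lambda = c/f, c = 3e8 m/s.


lambda = c / f = 3.0000e+08 / 4.9766e+09 = 0.06028212 m
R1 = sqrt(0.06028212 * 7997.8 * 1578.6 / (7997.8 + 1578.6)) = 8.915 m

8.915 m


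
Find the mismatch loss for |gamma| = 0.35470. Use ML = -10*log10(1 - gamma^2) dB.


ML = -10 * log10(1 - 0.35470^2) = -10 * log10(0.87418791) = 0.5840 dB

0.5840 dB


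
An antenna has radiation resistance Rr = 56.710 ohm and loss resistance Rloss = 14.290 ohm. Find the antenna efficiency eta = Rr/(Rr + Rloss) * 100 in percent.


eta = 56.710 / (56.710 + 14.290) * 100 = 79.87%

79.87%


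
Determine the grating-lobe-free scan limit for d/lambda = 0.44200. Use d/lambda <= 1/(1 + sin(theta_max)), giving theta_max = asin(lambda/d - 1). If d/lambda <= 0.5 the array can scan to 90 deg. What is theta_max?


lambda/d - 1 = 1/0.44200 - 1 = 1.262443 >= 1
d/lambda <= 0.5, so the array can scan to endfire without grating lobes: theta_max = 90 deg

90 deg


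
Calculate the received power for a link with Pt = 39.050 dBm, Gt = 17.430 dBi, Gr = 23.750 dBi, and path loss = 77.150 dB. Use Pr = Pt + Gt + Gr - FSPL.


Pr = 39.050 + 17.430 + 23.750 - 77.150 = 3.08 dBm

3.08 dBm


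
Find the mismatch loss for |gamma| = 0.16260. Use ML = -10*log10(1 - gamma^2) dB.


ML = -10 * log10(1 - 0.16260^2) = -10 * log10(0.97356124) = 0.1164 dB

0.1164 dB


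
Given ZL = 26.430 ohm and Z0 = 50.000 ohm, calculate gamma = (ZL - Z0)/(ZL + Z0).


gamma = (26.430 - 50.000) / (26.430 + 50.000) = -0.3084

-0.3084


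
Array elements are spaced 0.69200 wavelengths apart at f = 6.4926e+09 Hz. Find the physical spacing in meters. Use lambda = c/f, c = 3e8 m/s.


lambda = c / f = 3.0000e+08 / 6.4926e+09 = 0.04620645 m
d = 0.69200 * 0.04620645 = 0.03197 m

0.03197 m


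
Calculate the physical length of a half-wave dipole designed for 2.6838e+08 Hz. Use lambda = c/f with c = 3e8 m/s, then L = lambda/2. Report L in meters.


lambda = c / f = 3.0000e+08 / 2.6838e+08 = 1.117818 m
L = lambda / 2 = 1.117818 / 2 = 0.5589 m

0.5589 m


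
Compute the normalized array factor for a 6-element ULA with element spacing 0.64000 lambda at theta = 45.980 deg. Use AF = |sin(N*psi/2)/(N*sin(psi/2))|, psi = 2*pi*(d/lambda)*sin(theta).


psi = 2*pi*0.64000*sin(45.980 deg) = 2.891662 rad
AF = |sin(6*2.891662/2) / (6*sin(2.891662/2))| = 0.1145

0.1145


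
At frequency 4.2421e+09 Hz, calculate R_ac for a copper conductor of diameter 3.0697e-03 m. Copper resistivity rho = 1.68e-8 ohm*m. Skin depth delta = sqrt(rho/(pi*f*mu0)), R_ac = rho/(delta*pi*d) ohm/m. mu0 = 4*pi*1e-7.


delta = sqrt(1.68e-8 / (pi * 4.2421e+09 * 4*pi*1e-7)) = 1.001577e-06 m
R_ac = 1.68e-8 / (1.001577e-06 * pi * 3.0697e-03) = 1.739 ohm/m

1.739 ohm/m


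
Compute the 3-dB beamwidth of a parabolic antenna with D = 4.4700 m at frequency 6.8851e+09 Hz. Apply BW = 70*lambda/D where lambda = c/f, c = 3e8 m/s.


lambda = c / f = 3.0000e+08 / 6.8851e+09 = 0.04357235 m
BW = 70 * 0.04357235 / 4.4700 = 0.6823 deg

0.6823 deg


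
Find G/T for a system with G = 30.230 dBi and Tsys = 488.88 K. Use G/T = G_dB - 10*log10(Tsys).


G/T = 30.230 - 10*log10(488.88) = 30.230 - 26.89202 = 3.338 dB/K

3.338 dB/K


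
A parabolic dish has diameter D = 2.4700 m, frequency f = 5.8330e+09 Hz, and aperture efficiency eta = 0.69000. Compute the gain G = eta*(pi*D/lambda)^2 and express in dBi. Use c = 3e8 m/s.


lambda = c / f = 3.0000e+08 / 5.8330e+09 = 0.05143151 m
G_linear = 0.69000 * (pi * 2.4700 / 0.05143151)^2 = 15706.67
G_dBi = 10 * log10(15706.67) = 41.96 dBi

41.96 dBi


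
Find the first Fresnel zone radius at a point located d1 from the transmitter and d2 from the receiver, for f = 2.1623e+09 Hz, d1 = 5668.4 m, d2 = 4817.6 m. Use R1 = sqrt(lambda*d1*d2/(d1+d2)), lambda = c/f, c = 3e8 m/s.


lambda = c / f = 3.0000e+08 / 2.1623e+09 = 0.1387412 m
R1 = sqrt(0.1387412 * 5668.4 * 4817.6 / (5668.4 + 4817.6)) = 19.01 m

19.01 m


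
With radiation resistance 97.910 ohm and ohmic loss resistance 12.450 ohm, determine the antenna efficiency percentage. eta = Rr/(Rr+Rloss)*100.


eta = 97.910 / (97.910 + 12.450) * 100 = 88.72%

88.72%


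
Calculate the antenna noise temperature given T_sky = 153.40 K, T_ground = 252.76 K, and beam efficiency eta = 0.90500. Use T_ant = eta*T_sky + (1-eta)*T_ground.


T_ant = 0.90500 * 153.40 + (1 - 0.90500) * 252.76 = 162.8 K

162.8 K


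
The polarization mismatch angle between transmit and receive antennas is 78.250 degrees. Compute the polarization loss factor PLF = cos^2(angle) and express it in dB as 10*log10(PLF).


PLF_linear = cos^2(78.250 deg) = 0.04146996
PLF_dB = 10 * log10(0.04146996) = -13.82 dB

-13.82 dB


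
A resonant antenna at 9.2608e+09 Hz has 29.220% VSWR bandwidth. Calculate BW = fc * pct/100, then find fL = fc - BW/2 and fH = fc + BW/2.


BW = 9.2608e+09 * 29.220/100 = 2.706006e+09 Hz
fL = 9.2608e+09 - 2.706006e+09/2 = 7.908e+09 Hz
fH = 9.2608e+09 + 2.706006e+09/2 = 1.061e+10 Hz

BW=2.706e+09 Hz, fL=7.908e+09 Hz, fH=1.061e+10 Hz


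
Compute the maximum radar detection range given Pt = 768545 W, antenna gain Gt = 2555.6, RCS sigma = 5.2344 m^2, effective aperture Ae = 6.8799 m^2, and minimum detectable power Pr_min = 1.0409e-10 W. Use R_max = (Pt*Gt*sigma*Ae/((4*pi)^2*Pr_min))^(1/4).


R^4 = 768545*2555.6*5.2344*6.8799 / ((4*pi)^2 * 1.0409e-10) = 4.303110e+18
R_max = 4.303110e+18^0.25 = 45546 m

45546 m


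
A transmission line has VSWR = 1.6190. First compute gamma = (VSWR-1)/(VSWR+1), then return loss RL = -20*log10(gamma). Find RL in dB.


gamma = (1.6190 - 1) / (1.6190 + 1) = 0.2363498
RL = -20 * log10(0.2363498) = 12.53 dB

12.53 dB


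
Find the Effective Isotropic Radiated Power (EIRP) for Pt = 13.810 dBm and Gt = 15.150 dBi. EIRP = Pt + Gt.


EIRP = Pt + Gt = 13.810 + 15.150 = 28.96 dBm

28.96 dBm


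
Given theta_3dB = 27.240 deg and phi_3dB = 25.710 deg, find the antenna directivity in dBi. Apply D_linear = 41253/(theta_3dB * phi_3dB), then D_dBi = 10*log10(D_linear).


D_linear = 41253 / (27.240 * 25.710) = 58.90421
D_dBi = 10 * log10(58.90421) = 17.70 dBi

17.70 dBi


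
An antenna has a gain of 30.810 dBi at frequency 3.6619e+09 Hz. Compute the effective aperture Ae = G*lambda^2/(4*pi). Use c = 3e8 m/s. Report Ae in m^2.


lambda = c / f = 3.0000e+08 / 3.6619e+09 = 0.08192468 m
G_linear = 10^(30.810/10) = 1205.036
Ae = G_linear * lambda^2 / (4*pi) = 1205.036 * 0.08192468^2 / (4*pi) = 0.6436 m^2

0.6436 m^2


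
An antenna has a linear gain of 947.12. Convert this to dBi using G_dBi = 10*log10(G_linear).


G_dBi = 10 * log10(947.12) = 29.76 dBi

29.76 dBi


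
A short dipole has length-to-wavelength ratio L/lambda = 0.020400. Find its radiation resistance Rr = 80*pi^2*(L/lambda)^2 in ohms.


Rr = 80 * pi^2 * (0.020400)^2 = 80 * 9.869604 * 4.161600e-04 = 0.3286 ohm

0.3286 ohm


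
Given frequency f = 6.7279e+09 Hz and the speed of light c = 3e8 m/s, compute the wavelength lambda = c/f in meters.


lambda = c / f = 3.0000e+08 / 6.7279e+09 = 0.04459 m

0.04459 m


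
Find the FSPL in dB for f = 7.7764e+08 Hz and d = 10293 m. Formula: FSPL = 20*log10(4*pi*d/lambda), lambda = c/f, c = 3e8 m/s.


lambda = c / f = 3.0000e+08 / 7.7764e+08 = 0.3857826 m
FSPL = 20 * log10(4*pi*10293/0.3857826) = 110.5 dB

110.5 dB


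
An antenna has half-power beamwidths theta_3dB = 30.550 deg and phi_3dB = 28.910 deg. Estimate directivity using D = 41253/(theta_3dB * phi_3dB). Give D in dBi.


D_linear = 41253 / (30.550 * 28.910) = 46.70853
D_dBi = 10 * log10(46.70853) = 16.69 dBi

16.69 dBi


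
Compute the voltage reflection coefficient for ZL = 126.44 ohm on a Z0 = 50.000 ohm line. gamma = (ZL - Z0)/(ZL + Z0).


gamma = (126.44 - 50.000) / (126.44 + 50.000) = 0.4332

0.4332


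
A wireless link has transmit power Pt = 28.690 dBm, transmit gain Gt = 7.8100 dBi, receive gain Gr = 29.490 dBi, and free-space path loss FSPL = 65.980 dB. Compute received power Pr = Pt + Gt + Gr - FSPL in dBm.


Pr = 28.690 + 7.8100 + 29.490 - 65.980 = 0.01 dBm

0.01 dBm


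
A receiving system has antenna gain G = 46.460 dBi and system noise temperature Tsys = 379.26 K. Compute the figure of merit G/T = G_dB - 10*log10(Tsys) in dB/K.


G/T = 46.460 - 10*log10(379.26) = 46.460 - 25.78937 = 20.67 dB/K

20.67 dB/K


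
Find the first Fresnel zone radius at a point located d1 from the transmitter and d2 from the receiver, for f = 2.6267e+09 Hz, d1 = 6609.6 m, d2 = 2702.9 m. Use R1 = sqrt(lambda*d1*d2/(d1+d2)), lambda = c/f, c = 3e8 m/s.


lambda = c / f = 3.0000e+08 / 2.6267e+09 = 0.1142117 m
R1 = sqrt(0.1142117 * 6609.6 * 2702.9 / (6609.6 + 2702.9)) = 14.80 m

14.80 m


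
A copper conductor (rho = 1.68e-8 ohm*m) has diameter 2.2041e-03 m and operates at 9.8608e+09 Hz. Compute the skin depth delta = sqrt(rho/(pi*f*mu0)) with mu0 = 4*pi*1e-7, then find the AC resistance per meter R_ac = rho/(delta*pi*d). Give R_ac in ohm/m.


delta = sqrt(1.68e-8 / (pi * 9.8608e+09 * 4*pi*1e-7)) = 6.569294e-07 m
R_ac = 1.68e-8 / (6.569294e-07 * pi * 2.2041e-03) = 3.693 ohm/m

3.693 ohm/m


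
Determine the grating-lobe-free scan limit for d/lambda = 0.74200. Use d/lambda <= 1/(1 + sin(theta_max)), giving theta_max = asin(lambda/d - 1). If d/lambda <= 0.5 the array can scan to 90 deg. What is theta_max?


lambda/d - 1 = 1/0.74200 - 1 = 0.3477089
theta_max = asin(0.3477089) = 20.35 deg

20.35 deg


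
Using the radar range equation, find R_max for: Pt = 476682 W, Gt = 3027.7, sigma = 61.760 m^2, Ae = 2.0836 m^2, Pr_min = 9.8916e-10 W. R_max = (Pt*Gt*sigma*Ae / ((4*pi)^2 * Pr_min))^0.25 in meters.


R^4 = 476682*3027.7*61.760*2.0836 / ((4*pi)^2 * 9.8916e-10) = 1.188987e+18
R_max = 1.188987e+18^0.25 = 33021 m

33021 m


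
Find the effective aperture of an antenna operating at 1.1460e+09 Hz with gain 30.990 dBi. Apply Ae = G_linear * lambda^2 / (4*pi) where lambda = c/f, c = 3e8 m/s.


lambda = c / f = 3.0000e+08 / 1.1460e+09 = 0.2617801 m
G_linear = 10^(30.990/10) = 1256.030
Ae = G_linear * lambda^2 / (4*pi) = 1256.030 * 0.2617801^2 / (4*pi) = 6.850 m^2

6.850 m^2


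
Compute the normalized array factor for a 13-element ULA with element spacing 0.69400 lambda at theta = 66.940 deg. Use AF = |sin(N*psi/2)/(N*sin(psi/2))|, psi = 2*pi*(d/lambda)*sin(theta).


psi = 2*pi*0.69400*sin(66.940 deg) = 4.012103 rad
AF = |sin(13*4.012103/2) / (13*sin(4.012103/2))| = 0.06880

0.06880


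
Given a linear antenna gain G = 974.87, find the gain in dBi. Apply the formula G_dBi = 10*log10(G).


G_dBi = 10 * log10(974.87) = 29.89 dBi

29.89 dBi


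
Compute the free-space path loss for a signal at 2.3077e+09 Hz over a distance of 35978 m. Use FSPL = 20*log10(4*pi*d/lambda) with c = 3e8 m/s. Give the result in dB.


lambda = c / f = 3.0000e+08 / 2.3077e+09 = 0.1299996 m
FSPL = 20 * log10(4*pi*35978/0.1299996) = 130.8 dB

130.8 dB


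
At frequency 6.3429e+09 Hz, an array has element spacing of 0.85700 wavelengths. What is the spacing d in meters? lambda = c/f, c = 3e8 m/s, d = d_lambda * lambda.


lambda = c / f = 3.0000e+08 / 6.3429e+09 = 0.04729698 m
d = 0.85700 * 0.04729698 = 0.04053 m

0.04053 m


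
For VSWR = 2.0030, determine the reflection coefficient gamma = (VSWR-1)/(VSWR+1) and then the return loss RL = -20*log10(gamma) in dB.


gamma = (2.0030 - 1) / (2.0030 + 1) = 0.3339993
RL = -20 * log10(0.3339993) = 9.525 dB

9.525 dB


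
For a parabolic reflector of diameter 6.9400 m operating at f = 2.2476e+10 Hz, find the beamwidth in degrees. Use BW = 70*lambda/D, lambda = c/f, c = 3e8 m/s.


lambda = c / f = 3.0000e+08 / 2.2476e+10 = 0.01334757 m
BW = 70 * 0.01334757 / 6.9400 = 0.1346 deg

0.1346 deg


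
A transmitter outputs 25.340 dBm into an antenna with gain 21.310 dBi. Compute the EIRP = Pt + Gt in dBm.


EIRP = Pt + Gt = 25.340 + 21.310 = 46.65 dBm

46.65 dBm


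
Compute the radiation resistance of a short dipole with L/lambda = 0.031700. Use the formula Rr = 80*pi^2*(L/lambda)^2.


Rr = 80 * pi^2 * (0.031700)^2 = 80 * 9.869604 * 1.004890e-03 = 0.7934 ohm

0.7934 ohm


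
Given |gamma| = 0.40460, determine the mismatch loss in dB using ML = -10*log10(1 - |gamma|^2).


ML = -10 * log10(1 - 0.40460^2) = -10 * log10(0.83629884) = 0.7764 dB

0.7764 dB


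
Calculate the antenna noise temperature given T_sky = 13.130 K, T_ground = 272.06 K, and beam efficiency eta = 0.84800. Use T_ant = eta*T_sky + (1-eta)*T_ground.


T_ant = 0.84800 * 13.130 + (1 - 0.84800) * 272.06 = 52.49 K

52.49 K


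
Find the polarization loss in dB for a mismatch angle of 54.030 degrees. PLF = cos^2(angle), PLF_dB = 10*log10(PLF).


PLF_linear = cos^2(54.030 deg) = 0.3449936
PLF_dB = 10 * log10(0.3449936) = -4.622 dB

-4.622 dB


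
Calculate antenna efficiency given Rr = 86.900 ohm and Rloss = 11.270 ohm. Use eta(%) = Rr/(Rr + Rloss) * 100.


eta = 86.900 / (86.900 + 11.270) * 100 = 88.52%

88.52%


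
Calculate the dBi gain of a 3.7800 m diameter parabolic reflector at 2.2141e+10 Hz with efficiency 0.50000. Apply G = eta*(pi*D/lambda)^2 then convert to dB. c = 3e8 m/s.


lambda = c / f = 3.0000e+08 / 2.2141e+10 = 0.01354952 m
G_linear = 0.50000 * (pi * 3.7800 / 0.01354952)^2 = 384065.7
G_dBi = 10 * log10(384065.7) = 55.84 dBi

55.84 dBi


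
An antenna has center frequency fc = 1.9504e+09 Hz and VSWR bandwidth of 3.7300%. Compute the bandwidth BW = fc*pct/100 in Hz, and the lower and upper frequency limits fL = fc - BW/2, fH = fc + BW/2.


BW = 1.9504e+09 * 3.7300/100 = 7.274992e+07 Hz
fL = 1.9504e+09 - 7.274992e+07/2 = 1.914e+09 Hz
fH = 1.9504e+09 + 7.274992e+07/2 = 1.987e+09 Hz

BW=7.275e+07 Hz, fL=1.914e+09 Hz, fH=1.987e+09 Hz


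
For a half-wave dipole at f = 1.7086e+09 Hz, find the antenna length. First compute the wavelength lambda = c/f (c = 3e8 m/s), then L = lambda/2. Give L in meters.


lambda = c / f = 3.0000e+08 / 1.7086e+09 = 0.1755823 m
L = lambda / 2 = 0.1755823 / 2 = 0.08779 m

0.08779 m


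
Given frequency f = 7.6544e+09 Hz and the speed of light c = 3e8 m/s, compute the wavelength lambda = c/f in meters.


lambda = c / f = 3.0000e+08 / 7.6544e+09 = 0.03919 m

0.03919 m


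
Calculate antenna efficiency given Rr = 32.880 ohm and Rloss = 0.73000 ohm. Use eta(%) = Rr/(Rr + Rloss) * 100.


eta = 32.880 / (32.880 + 0.73000) * 100 = 97.83%

97.83%


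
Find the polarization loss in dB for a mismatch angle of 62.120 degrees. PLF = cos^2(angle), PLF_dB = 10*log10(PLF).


PLF_linear = cos^2(62.120 deg) = 0.2186697
PLF_dB = 10 * log10(0.2186697) = -6.602 dB

-6.602 dB


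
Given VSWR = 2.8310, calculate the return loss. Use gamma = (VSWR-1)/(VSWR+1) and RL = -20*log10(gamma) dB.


gamma = (2.8310 - 1) / (2.8310 + 1) = 0.4779431
RL = -20 * log10(0.4779431) = 6.412 dB

6.412 dB


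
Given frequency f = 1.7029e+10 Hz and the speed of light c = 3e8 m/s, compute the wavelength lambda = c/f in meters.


lambda = c / f = 3.0000e+08 / 1.7029e+10 = 0.01762 m

0.01762 m


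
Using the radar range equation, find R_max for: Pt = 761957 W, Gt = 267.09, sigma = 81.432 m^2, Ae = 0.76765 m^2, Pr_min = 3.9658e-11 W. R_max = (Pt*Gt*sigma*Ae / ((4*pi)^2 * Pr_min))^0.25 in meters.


R^4 = 761957*267.09*81.432*0.76765 / ((4*pi)^2 * 3.9658e-11) = 2.031402e+18
R_max = 2.031402e+18^0.25 = 37753 m

37753 m


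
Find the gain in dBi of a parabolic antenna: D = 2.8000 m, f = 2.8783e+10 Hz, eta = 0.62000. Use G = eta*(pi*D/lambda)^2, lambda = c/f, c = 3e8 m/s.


lambda = c / f = 3.0000e+08 / 2.8783e+10 = 0.01042282 m
G_linear = 0.62000 * (pi * 2.8000 / 0.01042282)^2 = 441608.1
G_dBi = 10 * log10(441608.1) = 56.45 dBi

56.45 dBi


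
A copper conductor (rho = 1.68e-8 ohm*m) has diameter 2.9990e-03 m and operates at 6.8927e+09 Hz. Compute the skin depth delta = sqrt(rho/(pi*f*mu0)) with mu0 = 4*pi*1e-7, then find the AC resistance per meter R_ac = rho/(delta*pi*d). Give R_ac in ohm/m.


delta = sqrt(1.68e-8 / (pi * 6.8927e+09 * 4*pi*1e-7)) = 7.857422e-07 m
R_ac = 1.68e-8 / (7.857422e-07 * pi * 2.9990e-03) = 2.269 ohm/m

2.269 ohm/m


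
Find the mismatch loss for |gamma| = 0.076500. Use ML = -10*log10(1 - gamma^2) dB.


ML = -10 * log10(1 - 0.076500^2) = -10 * log10(0.99414775) = 0.02549 dB

0.02549 dB


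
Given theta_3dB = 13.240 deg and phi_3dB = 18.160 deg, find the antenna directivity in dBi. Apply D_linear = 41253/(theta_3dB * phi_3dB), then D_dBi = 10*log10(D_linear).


D_linear = 41253 / (13.240 * 18.160) = 171.5741
D_dBi = 10 * log10(171.5741) = 22.34 dBi

22.34 dBi


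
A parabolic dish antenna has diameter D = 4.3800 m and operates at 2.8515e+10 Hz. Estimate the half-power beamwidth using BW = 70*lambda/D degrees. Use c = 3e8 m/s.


lambda = c / f = 3.0000e+08 / 2.8515e+10 = 0.01052078 m
BW = 70 * 0.01052078 / 4.3800 = 0.1681 deg

0.1681 deg


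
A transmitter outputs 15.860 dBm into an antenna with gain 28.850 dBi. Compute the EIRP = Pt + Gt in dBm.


EIRP = Pt + Gt = 15.860 + 28.850 = 44.71 dBm

44.71 dBm


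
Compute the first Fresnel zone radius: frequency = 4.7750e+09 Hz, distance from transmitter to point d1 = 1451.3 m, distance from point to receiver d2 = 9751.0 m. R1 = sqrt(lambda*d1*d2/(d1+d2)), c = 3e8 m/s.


lambda = c / f = 3.0000e+08 / 4.7750e+09 = 0.06282723 m
R1 = sqrt(0.06282723 * 1451.3 * 9751.0 / (1451.3 + 9751.0)) = 8.909 m

8.909 m


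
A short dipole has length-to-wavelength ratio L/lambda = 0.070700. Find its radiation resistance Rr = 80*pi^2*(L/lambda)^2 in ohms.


Rr = 80 * pi^2 * (0.070700)^2 = 80 * 9.869604 * 4.998490e-03 = 3.947 ohm

3.947 ohm


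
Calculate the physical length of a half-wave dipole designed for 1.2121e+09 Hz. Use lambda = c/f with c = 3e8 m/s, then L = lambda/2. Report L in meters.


lambda = c / f = 3.0000e+08 / 1.2121e+09 = 0.2475043 m
L = lambda / 2 = 0.2475043 / 2 = 0.1238 m

0.1238 m


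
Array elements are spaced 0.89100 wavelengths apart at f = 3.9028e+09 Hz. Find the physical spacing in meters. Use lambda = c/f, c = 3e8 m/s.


lambda = c / f = 3.0000e+08 / 3.9028e+09 = 0.07686789 m
d = 0.89100 * 0.07686789 = 0.06849 m

0.06849 m


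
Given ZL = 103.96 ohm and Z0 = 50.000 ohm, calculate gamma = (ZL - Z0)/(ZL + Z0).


gamma = (103.96 - 50.000) / (103.96 + 50.000) = 0.3505

0.3505


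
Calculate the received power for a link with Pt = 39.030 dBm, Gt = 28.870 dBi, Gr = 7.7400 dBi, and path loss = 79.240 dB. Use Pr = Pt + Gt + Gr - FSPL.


Pr = 39.030 + 28.870 + 7.7400 - 79.240 = -3.60 dBm

-3.60 dBm


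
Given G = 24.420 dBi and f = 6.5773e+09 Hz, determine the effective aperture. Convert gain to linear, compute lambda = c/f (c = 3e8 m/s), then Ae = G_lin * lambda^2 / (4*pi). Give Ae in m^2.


lambda = c / f = 3.0000e+08 / 6.5773e+09 = 0.04561142 m
G_linear = 10^(24.420/10) = 276.6942
Ae = G_linear * lambda^2 / (4*pi) = 276.6942 * 0.04561142^2 / (4*pi) = 0.04581 m^2

0.04581 m^2


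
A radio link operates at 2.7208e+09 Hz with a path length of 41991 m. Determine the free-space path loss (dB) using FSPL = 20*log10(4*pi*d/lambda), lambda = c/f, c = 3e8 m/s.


lambda = c / f = 3.0000e+08 / 2.7208e+09 = 0.1102617 m
FSPL = 20 * log10(4*pi*41991/0.1102617) = 133.6 dB

133.6 dB


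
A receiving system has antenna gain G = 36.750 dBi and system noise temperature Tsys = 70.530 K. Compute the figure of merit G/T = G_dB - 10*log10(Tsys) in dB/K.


G/T = 36.750 - 10*log10(70.530) = 36.750 - 18.48374 = 18.27 dB/K

18.27 dB/K


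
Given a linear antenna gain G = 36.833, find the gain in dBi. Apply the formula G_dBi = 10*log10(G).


G_dBi = 10 * log10(36.833) = 15.66 dBi

15.66 dBi


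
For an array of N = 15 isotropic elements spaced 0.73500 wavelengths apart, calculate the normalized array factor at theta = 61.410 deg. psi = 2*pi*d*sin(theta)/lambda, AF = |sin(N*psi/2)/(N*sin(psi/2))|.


psi = 2*pi*0.73500*sin(61.410 deg) = 4.055035 rad
AF = |sin(15*4.055035/2) / (15*sin(4.055035/2))| = 0.06263

0.06263


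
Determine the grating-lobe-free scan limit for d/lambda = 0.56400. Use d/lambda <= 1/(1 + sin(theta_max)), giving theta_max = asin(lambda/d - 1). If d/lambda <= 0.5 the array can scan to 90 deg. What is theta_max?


lambda/d - 1 = 1/0.56400 - 1 = 0.7730496
theta_max = asin(0.7730496) = 50.63 deg

50.63 deg


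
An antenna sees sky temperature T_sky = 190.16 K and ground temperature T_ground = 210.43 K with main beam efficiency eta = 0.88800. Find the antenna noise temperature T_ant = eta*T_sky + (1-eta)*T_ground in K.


T_ant = 0.88800 * 190.16 + (1 - 0.88800) * 210.43 = 192.4 K

192.4 K


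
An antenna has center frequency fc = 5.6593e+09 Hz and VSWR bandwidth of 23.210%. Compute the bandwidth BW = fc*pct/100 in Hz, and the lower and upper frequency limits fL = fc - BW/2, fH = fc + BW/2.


BW = 5.6593e+09 * 23.210/100 = 1.313524e+09 Hz
fL = 5.6593e+09 - 1.313524e+09/2 = 5.003e+09 Hz
fH = 5.6593e+09 + 1.313524e+09/2 = 6.316e+09 Hz

BW=1.314e+09 Hz, fL=5.003e+09 Hz, fH=6.316e+09 Hz


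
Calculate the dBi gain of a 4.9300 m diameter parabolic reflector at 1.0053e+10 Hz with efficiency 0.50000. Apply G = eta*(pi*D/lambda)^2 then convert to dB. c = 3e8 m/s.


lambda = c / f = 3.0000e+08 / 1.0053e+10 = 0.02984184 m
G_linear = 0.50000 * (pi * 4.9300 / 0.02984184)^2 = 134682.9
G_dBi = 10 * log10(134682.9) = 51.29 dBi

51.29 dBi


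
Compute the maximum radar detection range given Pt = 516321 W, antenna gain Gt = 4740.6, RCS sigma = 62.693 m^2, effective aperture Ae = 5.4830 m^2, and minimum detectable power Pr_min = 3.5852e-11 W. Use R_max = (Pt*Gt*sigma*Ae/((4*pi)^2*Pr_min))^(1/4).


R^4 = 516321*4740.6*62.693*5.4830 / ((4*pi)^2 * 3.5852e-11) = 1.486132e+20
R_max = 1.486132e+20^0.25 = 110412 m

110412 m


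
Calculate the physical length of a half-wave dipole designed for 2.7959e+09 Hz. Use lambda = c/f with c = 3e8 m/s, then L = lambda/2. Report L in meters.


lambda = c / f = 3.0000e+08 / 2.7959e+09 = 0.1073000 m
L = lambda / 2 = 0.1073000 / 2 = 0.05365 m

0.05365 m


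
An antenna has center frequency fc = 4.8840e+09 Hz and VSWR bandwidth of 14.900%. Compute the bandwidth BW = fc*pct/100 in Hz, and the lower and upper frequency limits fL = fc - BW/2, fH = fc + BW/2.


BW = 4.8840e+09 * 14.900/100 = 7.277160e+08 Hz
fL = 4.8840e+09 - 7.277160e+08/2 = 4.520e+09 Hz
fH = 4.8840e+09 + 7.277160e+08/2 = 5.248e+09 Hz

BW=7.277e+08 Hz, fL=4.520e+09 Hz, fH=5.248e+09 Hz


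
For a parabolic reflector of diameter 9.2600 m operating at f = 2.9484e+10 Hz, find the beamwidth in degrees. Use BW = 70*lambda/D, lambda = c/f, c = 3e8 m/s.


lambda = c / f = 3.0000e+08 / 2.9484e+10 = 0.01017501 m
BW = 70 * 0.01017501 / 9.2600 = 0.07692 deg

0.07692 deg


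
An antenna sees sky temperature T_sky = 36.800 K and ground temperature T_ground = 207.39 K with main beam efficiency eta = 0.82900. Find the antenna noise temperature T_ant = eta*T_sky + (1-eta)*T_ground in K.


T_ant = 0.82900 * 36.800 + (1 - 0.82900) * 207.39 = 65.97 K

65.97 K


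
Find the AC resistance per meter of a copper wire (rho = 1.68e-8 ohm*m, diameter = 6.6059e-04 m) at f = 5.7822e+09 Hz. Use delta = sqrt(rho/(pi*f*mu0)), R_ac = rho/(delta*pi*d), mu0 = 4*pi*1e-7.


delta = sqrt(1.68e-8 / (pi * 5.7822e+09 * 4*pi*1e-7)) = 8.578833e-07 m
R_ac = 1.68e-8 / (8.578833e-07 * pi * 6.6059e-04) = 9.436 ohm/m

9.436 ohm/m


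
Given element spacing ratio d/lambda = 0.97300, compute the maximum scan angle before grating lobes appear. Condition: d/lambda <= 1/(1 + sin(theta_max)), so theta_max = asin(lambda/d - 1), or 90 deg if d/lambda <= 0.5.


lambda/d - 1 = 1/0.97300 - 1 = 0.02774923
theta_max = asin(0.02774923) = 1.590 deg

1.590 deg


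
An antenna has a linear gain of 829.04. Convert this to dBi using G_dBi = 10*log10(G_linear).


G_dBi = 10 * log10(829.04) = 29.19 dBi

29.19 dBi


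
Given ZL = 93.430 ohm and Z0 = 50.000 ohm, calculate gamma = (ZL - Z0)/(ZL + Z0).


gamma = (93.430 - 50.000) / (93.430 + 50.000) = 0.3028

0.3028


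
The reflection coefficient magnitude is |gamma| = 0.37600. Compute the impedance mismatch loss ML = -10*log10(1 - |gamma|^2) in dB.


ML = -10 * log10(1 - 0.37600^2) = -10 * log10(0.858624) = 0.6620 dB

0.6620 dB


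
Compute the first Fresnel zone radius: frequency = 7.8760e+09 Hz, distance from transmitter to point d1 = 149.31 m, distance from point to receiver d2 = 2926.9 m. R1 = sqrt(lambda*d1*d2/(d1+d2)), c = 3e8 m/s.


lambda = c / f = 3.0000e+08 / 7.8760e+09 = 0.03809040 m
R1 = sqrt(0.03809040 * 149.31 * 2926.9 / (149.31 + 2926.9)) = 2.326 m

2.326 m


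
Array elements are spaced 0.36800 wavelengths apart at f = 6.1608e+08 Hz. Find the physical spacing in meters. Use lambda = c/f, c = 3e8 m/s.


lambda = c / f = 3.0000e+08 / 6.1608e+08 = 0.4869497 m
d = 0.36800 * 0.4869497 = 0.1792 m

0.1792 m


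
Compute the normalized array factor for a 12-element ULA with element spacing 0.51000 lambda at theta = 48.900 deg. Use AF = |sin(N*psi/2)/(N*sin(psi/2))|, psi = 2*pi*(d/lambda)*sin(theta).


psi = 2*pi*0.51000*sin(48.900 deg) = 2.414737 rad
AF = |sin(12*2.414737/2) / (12*sin(2.414737/2))| = 0.08371

0.08371


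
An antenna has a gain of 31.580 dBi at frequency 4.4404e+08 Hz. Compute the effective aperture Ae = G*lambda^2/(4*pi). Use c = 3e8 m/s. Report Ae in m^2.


lambda = c / f = 3.0000e+08 / 4.4404e+08 = 0.6756148 m
G_linear = 10^(31.580/10) = 1438.799
Ae = G_linear * lambda^2 / (4*pi) = 1438.799 * 0.6756148^2 / (4*pi) = 52.26 m^2

52.26 m^2


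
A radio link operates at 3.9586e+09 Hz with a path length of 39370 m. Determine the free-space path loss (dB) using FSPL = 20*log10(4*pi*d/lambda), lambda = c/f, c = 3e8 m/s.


lambda = c / f = 3.0000e+08 / 3.9586e+09 = 0.07578437 m
FSPL = 20 * log10(4*pi*39370/0.07578437) = 136.3 dB

136.3 dB


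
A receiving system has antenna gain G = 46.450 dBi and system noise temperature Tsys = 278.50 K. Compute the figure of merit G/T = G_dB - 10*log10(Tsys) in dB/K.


G/T = 46.450 - 10*log10(278.50) = 46.450 - 24.44825 = 22.00 dB/K

22.00 dB/K


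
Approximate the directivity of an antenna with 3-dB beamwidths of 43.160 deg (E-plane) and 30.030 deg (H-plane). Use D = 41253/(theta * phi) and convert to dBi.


D_linear = 41253 / (43.160 * 30.030) = 31.82869
D_dBi = 10 * log10(31.82869) = 15.03 dBi

15.03 dBi


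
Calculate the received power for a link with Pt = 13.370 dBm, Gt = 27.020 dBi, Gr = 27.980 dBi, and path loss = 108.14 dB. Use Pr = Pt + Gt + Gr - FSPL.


Pr = 13.370 + 27.020 + 27.980 - 108.14 = -39.77 dBm

-39.77 dBm


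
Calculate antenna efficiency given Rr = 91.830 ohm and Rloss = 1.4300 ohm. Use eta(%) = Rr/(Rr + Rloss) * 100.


eta = 91.830 / (91.830 + 1.4300) * 100 = 98.47%

98.47%


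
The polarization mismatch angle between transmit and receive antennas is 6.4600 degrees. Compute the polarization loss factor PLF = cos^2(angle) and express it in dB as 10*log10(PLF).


PLF_linear = cos^2(6.4600 deg) = 0.9873416
PLF_dB = 10 * log10(0.9873416) = -0.05533 dB

-0.05533 dB


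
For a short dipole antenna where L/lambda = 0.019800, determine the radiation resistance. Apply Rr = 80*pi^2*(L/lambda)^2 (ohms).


Rr = 80 * pi^2 * (0.019800)^2 = 80 * 9.869604 * 3.920400e-04 = 0.3095 ohm

0.3095 ohm


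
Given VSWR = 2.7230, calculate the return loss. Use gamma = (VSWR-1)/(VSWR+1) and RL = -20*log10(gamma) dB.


gamma = (2.7230 - 1) / (2.7230 + 1) = 0.4627988
RL = -20 * log10(0.4627988) = 6.692 dB

6.692 dB


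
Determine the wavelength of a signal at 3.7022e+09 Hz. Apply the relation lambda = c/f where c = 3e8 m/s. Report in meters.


lambda = c / f = 3.0000e+08 / 3.7022e+09 = 0.08103 m

0.08103 m


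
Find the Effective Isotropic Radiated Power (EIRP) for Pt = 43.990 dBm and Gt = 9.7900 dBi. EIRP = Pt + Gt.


EIRP = Pt + Gt = 43.990 + 9.7900 = 53.78 dBm

53.78 dBm


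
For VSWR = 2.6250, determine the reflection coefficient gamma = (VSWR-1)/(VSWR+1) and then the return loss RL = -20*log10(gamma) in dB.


gamma = (2.6250 - 1) / (2.6250 + 1) = 0.4482759
RL = -20 * log10(0.4482759) = 6.969 dB

6.969 dB


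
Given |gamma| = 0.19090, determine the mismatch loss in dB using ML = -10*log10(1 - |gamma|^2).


ML = -10 * log10(1 - 0.19090^2) = -10 * log10(0.96355719) = 0.1612 dB

0.1612 dB


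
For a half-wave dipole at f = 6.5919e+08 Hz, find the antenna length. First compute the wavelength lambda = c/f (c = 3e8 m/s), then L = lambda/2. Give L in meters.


lambda = c / f = 3.0000e+08 / 6.5919e+08 = 0.4551040 m
L = lambda / 2 = 0.4551040 / 2 = 0.2276 m

0.2276 m


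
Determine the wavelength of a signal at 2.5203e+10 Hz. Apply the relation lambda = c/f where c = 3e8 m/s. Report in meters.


lambda = c / f = 3.0000e+08 / 2.5203e+10 = 0.01190 m

0.01190 m


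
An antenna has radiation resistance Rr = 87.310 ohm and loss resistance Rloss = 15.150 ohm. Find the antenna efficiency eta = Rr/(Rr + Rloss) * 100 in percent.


eta = 87.310 / (87.310 + 15.150) * 100 = 85.21%

85.21%


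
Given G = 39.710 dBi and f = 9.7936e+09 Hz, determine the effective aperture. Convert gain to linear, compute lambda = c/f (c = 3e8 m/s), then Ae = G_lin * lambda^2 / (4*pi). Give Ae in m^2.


lambda = c / f = 3.0000e+08 / 9.7936e+09 = 0.03063225 m
G_linear = 10^(39.710/10) = 9354.057
Ae = G_linear * lambda^2 / (4*pi) = 9354.057 * 0.03063225^2 / (4*pi) = 0.6985 m^2

0.6985 m^2


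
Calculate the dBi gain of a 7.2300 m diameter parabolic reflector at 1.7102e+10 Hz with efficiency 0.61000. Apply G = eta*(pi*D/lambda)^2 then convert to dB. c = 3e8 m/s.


lambda = c / f = 3.0000e+08 / 1.7102e+10 = 0.01754181 m
G_linear = 0.61000 * (pi * 7.2300 / 0.01754181)^2 = 1.022721e+06
G_dBi = 10 * log10(1.022721e+06) = 60.10 dBi

60.10 dBi


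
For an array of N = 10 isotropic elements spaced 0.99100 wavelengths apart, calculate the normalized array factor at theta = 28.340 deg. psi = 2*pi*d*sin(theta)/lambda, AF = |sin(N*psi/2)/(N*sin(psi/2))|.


psi = 2*pi*0.99100*sin(28.340 deg) = 2.955802 rad
AF = |sin(10*2.955802/2) / (10*sin(2.955802/2))| = 0.08045

0.08045


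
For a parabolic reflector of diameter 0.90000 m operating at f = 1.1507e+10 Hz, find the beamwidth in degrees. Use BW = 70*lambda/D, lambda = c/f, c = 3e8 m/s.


lambda = c / f = 3.0000e+08 / 1.1507e+10 = 0.02607109 m
BW = 70 * 0.02607109 / 0.90000 = 2.028 deg

2.028 deg


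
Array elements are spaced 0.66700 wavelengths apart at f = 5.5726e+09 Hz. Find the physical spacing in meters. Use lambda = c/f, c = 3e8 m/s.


lambda = c / f = 3.0000e+08 / 5.5726e+09 = 0.05383483 m
d = 0.66700 * 0.05383483 = 0.03591 m

0.03591 m


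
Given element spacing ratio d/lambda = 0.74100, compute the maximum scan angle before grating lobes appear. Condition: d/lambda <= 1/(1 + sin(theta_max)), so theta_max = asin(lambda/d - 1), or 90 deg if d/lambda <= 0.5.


lambda/d - 1 = 1/0.74100 - 1 = 0.3495277
theta_max = asin(0.3495277) = 20.46 deg

20.46 deg


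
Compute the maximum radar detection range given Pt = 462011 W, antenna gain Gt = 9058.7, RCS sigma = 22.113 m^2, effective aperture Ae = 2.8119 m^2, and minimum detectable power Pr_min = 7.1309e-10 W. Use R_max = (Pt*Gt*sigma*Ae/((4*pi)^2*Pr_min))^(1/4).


R^4 = 462011*9058.7*22.113*2.8119 / ((4*pi)^2 * 7.1309e-10) = 2.311009e+18
R_max = 2.311009e+18^0.25 = 38990 m

38990 m


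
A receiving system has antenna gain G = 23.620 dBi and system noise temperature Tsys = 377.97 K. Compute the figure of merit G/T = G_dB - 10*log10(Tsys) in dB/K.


G/T = 23.620 - 10*log10(377.97) = 23.620 - 25.77457 = -2.155 dB/K

-2.155 dB/K


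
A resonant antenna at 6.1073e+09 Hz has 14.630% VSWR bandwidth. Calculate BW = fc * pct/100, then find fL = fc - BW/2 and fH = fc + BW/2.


BW = 6.1073e+09 * 14.630/100 = 8.934980e+08 Hz
fL = 6.1073e+09 - 8.934980e+08/2 = 5.661e+09 Hz
fH = 6.1073e+09 + 8.934980e+08/2 = 6.554e+09 Hz

BW=8.935e+08 Hz, fL=5.661e+09 Hz, fH=6.554e+09 Hz


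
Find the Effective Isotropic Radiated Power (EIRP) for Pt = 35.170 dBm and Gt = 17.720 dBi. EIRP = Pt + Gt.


EIRP = Pt + Gt = 35.170 + 17.720 = 52.89 dBm

52.89 dBm


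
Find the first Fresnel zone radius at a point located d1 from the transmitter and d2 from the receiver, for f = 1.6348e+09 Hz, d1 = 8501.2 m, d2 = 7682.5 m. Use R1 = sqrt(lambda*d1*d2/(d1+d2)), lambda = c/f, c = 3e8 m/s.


lambda = c / f = 3.0000e+08 / 1.6348e+09 = 0.1835087 m
R1 = sqrt(0.1835087 * 8501.2 * 7682.5 / (8501.2 + 7682.5)) = 27.21 m

27.21 m


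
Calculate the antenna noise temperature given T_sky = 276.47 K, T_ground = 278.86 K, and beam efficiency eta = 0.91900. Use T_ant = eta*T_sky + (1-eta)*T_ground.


T_ant = 0.91900 * 276.47 + (1 - 0.91900) * 278.86 = 276.7 K

276.7 K


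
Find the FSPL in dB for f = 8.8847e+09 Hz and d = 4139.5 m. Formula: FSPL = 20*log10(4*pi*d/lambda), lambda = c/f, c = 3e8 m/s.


lambda = c / f = 3.0000e+08 / 8.8847e+09 = 0.03376591 m
FSPL = 20 * log10(4*pi*4139.5/0.03376591) = 123.8 dB

123.8 dB


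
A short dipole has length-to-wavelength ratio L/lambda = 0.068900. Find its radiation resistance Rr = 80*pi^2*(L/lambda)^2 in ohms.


Rr = 80 * pi^2 * (0.068900)^2 = 80 * 9.869604 * 4.747210e-03 = 3.748 ohm

3.748 ohm


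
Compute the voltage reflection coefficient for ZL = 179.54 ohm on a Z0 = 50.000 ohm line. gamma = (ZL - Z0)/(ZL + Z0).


gamma = (179.54 - 50.000) / (179.54 + 50.000) = 0.5643

0.5643


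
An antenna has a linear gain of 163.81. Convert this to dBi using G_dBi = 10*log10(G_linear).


G_dBi = 10 * log10(163.81) = 22.14 dBi

22.14 dBi


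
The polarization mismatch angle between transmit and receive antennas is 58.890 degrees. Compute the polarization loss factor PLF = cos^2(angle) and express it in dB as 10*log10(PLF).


PLF_linear = cos^2(58.890 deg) = 0.2669611
PLF_dB = 10 * log10(0.2669611) = -5.736 dB

-5.736 dB


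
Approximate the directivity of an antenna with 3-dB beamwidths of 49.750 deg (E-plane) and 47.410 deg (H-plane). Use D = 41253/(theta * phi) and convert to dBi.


D_linear = 41253 / (49.750 * 47.410) = 17.49011
D_dBi = 10 * log10(17.49011) = 12.43 dBi

12.43 dBi


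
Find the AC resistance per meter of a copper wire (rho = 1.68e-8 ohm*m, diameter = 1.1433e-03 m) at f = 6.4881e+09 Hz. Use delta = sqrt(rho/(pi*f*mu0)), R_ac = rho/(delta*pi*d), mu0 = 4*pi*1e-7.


delta = sqrt(1.68e-8 / (pi * 6.4881e+09 * 4*pi*1e-7)) = 8.098713e-07 m
R_ac = 1.68e-8 / (8.098713e-07 * pi * 1.1433e-03) = 5.775 ohm/m

5.775 ohm/m


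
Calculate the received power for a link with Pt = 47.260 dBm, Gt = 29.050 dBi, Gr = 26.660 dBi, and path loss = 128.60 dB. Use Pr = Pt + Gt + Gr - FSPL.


Pr = 47.260 + 29.050 + 26.660 - 128.60 = -25.63 dBm

-25.63 dBm


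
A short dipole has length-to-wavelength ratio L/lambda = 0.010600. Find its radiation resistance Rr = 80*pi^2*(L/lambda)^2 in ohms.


Rr = 80 * pi^2 * (0.010600)^2 = 80 * 9.869604 * 1.123600e-04 = 0.08872 ohm

0.08872 ohm


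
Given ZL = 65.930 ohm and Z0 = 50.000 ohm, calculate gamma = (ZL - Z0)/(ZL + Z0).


gamma = (65.930 - 50.000) / (65.930 + 50.000) = 0.1374

0.1374


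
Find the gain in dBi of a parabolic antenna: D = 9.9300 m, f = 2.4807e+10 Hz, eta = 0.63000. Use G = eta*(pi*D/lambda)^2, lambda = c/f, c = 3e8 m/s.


lambda = c / f = 3.0000e+08 / 2.4807e+10 = 0.01209336 m
G_linear = 0.63000 * (pi * 9.9300 / 0.01209336)^2 = 4.192227e+06
G_dBi = 10 * log10(4.192227e+06) = 66.22 dBi

66.22 dBi
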